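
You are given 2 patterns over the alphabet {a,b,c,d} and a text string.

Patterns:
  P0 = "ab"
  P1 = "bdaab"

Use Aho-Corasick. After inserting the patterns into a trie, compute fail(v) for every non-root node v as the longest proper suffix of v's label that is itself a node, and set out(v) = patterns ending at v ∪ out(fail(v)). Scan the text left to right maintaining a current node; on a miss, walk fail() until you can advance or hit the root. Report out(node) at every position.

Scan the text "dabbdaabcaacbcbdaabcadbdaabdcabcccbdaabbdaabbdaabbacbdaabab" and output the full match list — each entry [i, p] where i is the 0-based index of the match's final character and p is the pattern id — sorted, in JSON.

Construct AC machine:
Trie nodes:
  0='ε' goto a→1 b→3
  1='a' goto b→2
  2='ab' goto ·  ←P0
  3='b' goto d→4
  4='bd' goto a→5
  5='bda' goto a→6
  6='bdaa' goto b→7
  7='bdaab' goto ·  ←P1

BFS fail/out derivation:
  fail(1) 'a': from fail(0)=0 chase 'a': 0 ⇒ 0;  out=∅∪out(0)=∅
  fail(3) 'b': from fail(0)=0 chase 'b': 0 ⇒ 0;  out=∅∪out(0)=∅
  fail(2) 'ab': from fail(1)=0 chase 'b': 0 ⇒ 3;  out={0}∪out(3)={0}
  fail(4) 'bd': from fail(3)=0 chase 'd': 0 ⇒ 0;  out=∅∪out(0)=∅
  fail(5) 'bda': from fail(4)=0 chase 'a': 0 ⇒ 1;  out=∅∪out(1)=∅
  fail(6) 'bdaa': from fail(5)=1 chase 'a': 1→0 ⇒ 1;  out=∅∪out(1)=∅
  fail(7) 'bdaab': from fail(6)=1 chase 'b': 1 ⇒ 2;  out={1}∪out(2)={0,1}

Scan:
i=0 'd': node 0→0
i=1 'a': node 0→1
i=2 'b': node 1→2  → match P0@[1:2]
i=3 'b': node 2→3 (via fail)
i=4 'd': node 3→4
i=5 'a': node 4→5
i=6 'a': node 5→6
i=7 'b': node 6→7  → match P0@[6:7],P1@[3:7]
i=8 'c': node 7→0 (via fail)
i=9 'a': node 0→1
i=10 'a': node 1→1 (via fail)
i=11 'c': node 1→0 (via fail)
i=12 'b': node 0→3
i=13 'c': node 3→0 (via fail)
i=14 'b': node 0→3
i=15 'd': node 3→4
i=16 'a': node 4→5
i=17 'a': node 5→6
i=18 'b': node 6→7  → match P0@[17:18],P1@[14:18]
i=19 'c': node 7→0 (via fail)
i=20 'a': node 0→1
i=21 'd': node 1→0 (via fail)
i=22 'b': node 0→3
i=23 'd': node 3→4
i=24 'a': node 4→5
i=25 'a': node 5→6
i=26 'b': node 6→7  → match P0@[25:26],P1@[22:26]
i=27 'd': node 7→4 (via fail)
i=28 'c': node 4→0 (via fail)
i=29 'a': node 0→1
i=30 'b': node 1→2  → match P0@[29:30]
i=31 'c': node 2→0 (via fail)
i=32 'c': node 0→0
i=33 'c': node 0→0
i=34 'b': node 0→3
i=35 'd': node 3→4
i=36 'a': node 4→5
i=37 'a': node 5→6
i=38 'b': node 6→7  → match P0@[37:38],P1@[34:38]
i=39 'b': node 7→3 (via fail)
i=40 'd': node 3→4
i=41 'a': node 4→5
i=42 'a': node 5→6
i=43 'b': node 6→7  → match P0@[42:43],P1@[39:43]
i=44 'b': node 7→3 (via fail)
i=45 'd': node 3→4
i=46 'a': node 4→5
i=47 'a': node 5→6
i=48 'b': node 6→7  → match P0@[47:48],P1@[44:48]
i=49 'b': node 7→3 (via fail)
i=50 'a': node 3→1 (via fail)
i=51 'c': node 1→0 (via fail)
i=52 'b': node 0→3
i=53 'd': node 3→4
i=54 'a': node 4→5
i=55 'a': node 5→6
i=56 'b': node 6→7  → match P0@[55:56],P1@[52:56]
i=57 'a': node 7→1 (via fail)
i=58 'b': node 1→2  → match P0@[57:58]

All matches (sorted): [[2,0],[7,0],[7,1],[18,0],[18,1],[26,0],[26,1],[30,0],[38,0],[38,1],[43,0],[43,1],[48,0],[48,1],[56,0],[56,1],[58,0]]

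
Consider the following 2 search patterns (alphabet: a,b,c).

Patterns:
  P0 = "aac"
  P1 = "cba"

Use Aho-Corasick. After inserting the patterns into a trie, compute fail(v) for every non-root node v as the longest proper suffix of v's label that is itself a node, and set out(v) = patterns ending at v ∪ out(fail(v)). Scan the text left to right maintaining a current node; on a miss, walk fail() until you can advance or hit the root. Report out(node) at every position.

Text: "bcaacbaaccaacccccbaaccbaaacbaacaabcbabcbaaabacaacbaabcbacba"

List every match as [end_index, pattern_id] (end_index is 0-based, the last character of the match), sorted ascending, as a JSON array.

Construct AC machine:
Trie (insert patterns):
  n0 'ε': a→1 c→4
  n1 'a': a→2
  n2 'aa': c→3
  n3 'aac': ·  [P0 ends]
  n4 'c': b→5
  n5 'cb': a→6
  n6 'cba': ·  [P1 ends]

BFS fail/out derivation:
  n1('a'): parent n0 fail=0; on 'a' 0 → fail=0;  out ∅∪∅=∅
  n4('c'): parent n0 fail=0; on 'c' 0 → fail=0;  out ∅∪∅=∅
  n2('aa'): parent n1 fail=0; on 'a' 0 → fail=1;  out ∅∪∅=∅
  n5('cb'): parent n4 fail=0; on 'b' 0 → fail=0;  out ∅∪∅=∅
  n3('aac'): parent n2 fail=1; on 'c' 1→0 → fail=4;  out {0}∪∅={0}
  n6('cba'): parent n5 fail=0; on 'a' 0 → fail=1;  out {1}∪∅={1}

Scan:
pos 0 'b': at 0
pos 1 'c': at 4
pos 2 'a': at 1 (fail-walked)
pos 3 'a': at 2
pos 4 'c': at 3  emit P0@[2:4]
pos 5 'b': at 5 (fail-walked)
pos 6 'a': at 6  emit P1@[4:6]
pos 7 'a': at 2 (fail-walked)
pos 8 'c': at 3  emit P0@[6:8]
pos 9 'c': at 4 (fail-walked)
pos 10 'a': at 1 (fail-walked)
pos 11 'a': at 2
pos 12 'c': at 3  emit P0@[10:12]
pos 13 'c': at 4 (fail-walked)
pos 14 'c': at 4 (fail-walked)
pos 15 'c': at 4 (fail-walked)
pos 16 'c': at 4 (fail-walked)
pos 17 'b': at 5
pos 18 'a': at 6  emit P1@[16:18]
pos 19 'a': at 2 (fail-walked)
pos 20 'c': at 3  emit P0@[18:20]
pos 21 'c': at 4 (fail-walked)
pos 22 'b': at 5
pos 23 'a': at 6  emit P1@[21:23]
pos 24 'a': at 2 (fail-walked)
pos 25 'a': at 2 (fail-walked)
pos 26 'c': at 3  emit P0@[24:26]
pos 27 'b': at 5 (fail-walked)
pos 28 'a': at 6  emit P1@[26:28]
pos 29 'a': at 2 (fail-walked)
pos 30 'c': at 3  emit P0@[28:30]
pos 31 'a': at 1 (fail-walked)
pos 32 'a': at 2
pos 33 'b': at 0 (fail-walked)
pos 34 'c': at 4
pos 35 'b': at 5
pos 36 'a': at 6  emit P1@[34:36]
pos 37 'b': at 0 (fail-walked)
pos 38 'c': at 4
pos 39 'b': at 5
pos 40 'a': at 6  emit P1@[38:40]
pos 41 'a': at 2 (fail-walked)
pos 42 'a': at 2 (fail-walked)
pos 43 'b': at 0 (fail-walked)
pos 44 'a': at 1
pos 45 'c': at 4 (fail-walked)
pos 46 'a': at 1 (fail-walked)
pos 47 'a': at 2
pos 48 'c': at 3  emit P0@[46:48]
pos 49 'b': at 5 (fail-walked)
pos 50 'a': at 6  emit P1@[48:50]
pos 51 'a': at 2 (fail-walked)
pos 52 'b': at 0 (fail-walked)
pos 53 'c': at 4
pos 54 'b': at 5
pos 55 'a': at 6  emit P1@[53:55]
pos 56 'c': at 4 (fail-walked)
pos 57 'b': at 5
pos 58 'a': at 6  emit P1@[56:58]

Matches: [[4,0],[6,1],[8,0],[12,0],[18,1],[20,0],[23,1],[26,0],[28,1],[30,0],[36,1],[40,1],[48,0],[50,1],[55,1],[58,1]]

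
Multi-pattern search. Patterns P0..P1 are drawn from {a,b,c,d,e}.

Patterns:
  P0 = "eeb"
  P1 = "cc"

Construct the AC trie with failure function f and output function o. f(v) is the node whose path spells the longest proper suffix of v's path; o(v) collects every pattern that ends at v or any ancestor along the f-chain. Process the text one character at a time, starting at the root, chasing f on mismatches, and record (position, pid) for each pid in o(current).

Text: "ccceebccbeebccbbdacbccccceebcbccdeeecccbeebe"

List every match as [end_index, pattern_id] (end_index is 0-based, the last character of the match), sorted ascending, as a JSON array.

Build:
Trie (insert patterns):
  0='ε' goto c→4 e→1
  1='e' goto e→2
  2='ee' goto b→3
  3='eeb' goto ·  ←P0
  4='c' goto c→5
  5='cc' goto ·  ←P1

BFS fail/out derivation:
  fail(1) 'e': from fail(0)=0 chase 'e': 0 ⇒ 0;  out=∅∪out(0)=∅
  fail(4) 'c': from fail(0)=0 chase 'c': 0 ⇒ 0;  out=∅∪out(0)=∅
  fail(2) 'ee': from fail(1)=0 chase 'e': 0 ⇒ 1;  out=∅∪out(1)=∅
  fail(5) 'cc': from fail(4)=0 chase 'c': 0 ⇒ 4;  out={1}∪out(4)={1}
  fail(3) 'eeb': from fail(2)=1 chase 'b': 1→0 ⇒ 0;  out={0}∪out(0)={0}

Text stream:
[0] read 'c'  n0⇒n4
[1] read 'c'  n4⇒n5  emit P1@[0:1]
[2] read 'c'  n5⇒n5 (via fail)  emit P1@[1:2]
[3] read 'e'  n5⇒n1 (via fail)
[4] read 'e'  n1⇒n2
[5] read 'b'  n2⇒n3  emit P0@[3:5]
[6] read 'c'  n3⇒n4 (via fail)
[7] read 'c'  n4⇒n5  emit P1@[6:7]
[8] read 'b'  n5⇒n0 (via fail)
[9] read 'e'  n0⇒n1
[10] read 'e'  n1⇒n2
[11] read 'b'  n2⇒n3  emit P0@[9:11]
[12] read 'c'  n3⇒n4 (via fail)
[13] read 'c'  n4⇒n5  emit P1@[12:13]
[14] read 'b'  n5⇒n0 (via fail)
[15] read 'b'  n0⇒n0
[16] read 'd'  n0⇒n0
[17] read 'a'  n0⇒n0
[18] read 'c'  n0⇒n4
[19] read 'b'  n4⇒n0 (via fail)
[20] read 'c'  n0⇒n4
[21] read 'c'  n4⇒n5  emit P1@[20:21]
[22] read 'c'  n5⇒n5 (via fail)  emit P1@[21:22]
[23] read 'c'  n5⇒n5 (via fail)  emit P1@[22:23]
[24] read 'c'  n5⇒n5 (via fail)  emit P1@[23:24]
[25] read 'e'  n5⇒n1 (via fail)
[26] read 'e'  n1⇒n2
[27] read 'b'  n2⇒n3  emit P0@[25:27]
[28] read 'c'  n3⇒n4 (via fail)
[29] read 'b'  n4⇒n0 (via fail)
[30] read 'c'  n0⇒n4
[31] read 'c'  n4⇒n5  emit P1@[30:31]
[32] read 'd'  n5⇒n0 (via fail)
[33] read 'e'  n0⇒n1
[34] read 'e'  n1⇒n2
[35] read 'e'  n2⇒n2 (via fail)
[36] read 'c'  n2⇒n4 (via fail)
[37] read 'c'  n4⇒n5  emit P1@[36:37]
[38] read 'c'  n5⇒n5 (via fail)  emit P1@[37:38]
[39] read 'b'  n5⇒n0 (via fail)
[40] read 'e'  n0⇒n1
[41] read 'e'  n1⇒n2
[42] read 'b'  n2⇒n3  emit P0@[40:42]
[43] read 'e'  n3⇒n1 (via fail)

Result: [[1,1],[2,1],[5,0],[7,1],[11,0],[13,1],[21,1],[22,1],[23,1],[24,1],[27,0],[31,1],[37,1],[38,1],[42,0]]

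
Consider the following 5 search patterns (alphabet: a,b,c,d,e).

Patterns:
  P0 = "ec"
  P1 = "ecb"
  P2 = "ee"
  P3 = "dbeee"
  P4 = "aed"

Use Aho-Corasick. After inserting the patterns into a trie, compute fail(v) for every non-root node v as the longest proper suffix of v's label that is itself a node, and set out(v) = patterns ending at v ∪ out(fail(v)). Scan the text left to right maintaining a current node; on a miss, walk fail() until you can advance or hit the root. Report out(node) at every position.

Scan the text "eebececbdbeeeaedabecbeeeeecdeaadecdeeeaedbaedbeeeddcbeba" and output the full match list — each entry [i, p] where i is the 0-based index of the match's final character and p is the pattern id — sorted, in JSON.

Build:
Trie (insert patterns):
  n0 'ε': a→10 d→5 e→1
  n1 'e': c→2 e→4
  n2 'ec': b→3  [P0 ends]
  n3 'ecb': ·  [P1 ends]
  n4 'ee': ·  [P2 ends]
  n5 'd': b→6
  n6 'db': e→7
  n7 'dbe': e→8
  n8 'dbee': e→9
  n9 'dbeee': ·  [P3 ends]
  n10 'a': e→11
  n11 'ae': d→12
  n12 'aed': ·  [P4 ends]

BFS fail/out derivation:
  n1('e'): parent n0 fail=0; on 'e' 0 → fail=0;  out ∅∪∅=∅
  n5('d'): parent n0 fail=0; on 'd' 0 → fail=0;  out ∅∪∅=∅
  n10('a'): parent n0 fail=0; on 'a' 0 → fail=0;  out ∅∪∅=∅
  n2('ec'): parent n1 fail=0; on 'c' 0 → fail=0;  out {0}∪∅={0}
  n4('ee'): parent n1 fail=0; on 'e' 0 → fail=1;  out {2}∪∅={2}
  n6('db'): parent n5 fail=0; on 'b' 0 → fail=0;  out ∅∪∅=∅
  n11('ae'): parent n10 fail=0; on 'e' 0 → fail=1;  out ∅∪∅=∅
  n3('ecb'): parent n2 fail=0; on 'b' 0 → fail=0;  out {1}∪∅={1}
  n7('dbe'): parent n6 fail=0; on 'e' 0 → fail=1;  out ∅∪∅=∅
  n12('aed'): parent n11 fail=1; on 'd' 1→0 → fail=5;  out {4}∪∅={4}
  n8('dbee'): parent n7 fail=1; on 'e' 1 → fail=4;  out ∅∪{2}={2}
  n9('dbeee'): parent n8 fail=4; on 'e' 4→1 → fail=4;  out {3}∪{2}={2,3}

Scan:
[0] read 'e'  n0⇒n1
[1] read 'e'  n1⇒n4  ** P2@[0:1]
[2] read 'b'  n4⇒n0 (fail-walked)
[3] read 'e'  n0⇒n1
[4] read 'c'  n1⇒n2  ** P0@[3:4]
[5] read 'e'  n2⇒n1 (fail-walked)
[6] read 'c'  n1⇒n2  ** P0@[5:6]
[7] read 'b'  n2⇒n3  ** P1@[5:7]
[8] read 'd'  n3⇒n5 (fail-walked)
[9] read 'b'  n5⇒n6
[10] read 'e'  n6⇒n7
[11] read 'e'  n7⇒n8  ** P2@[10:11]
[12] read 'e'  n8⇒n9  ** P2@[11:12],P3@[8:12]
[13] read 'a'  n9⇒n10 (fail-walked)
[14] read 'e'  n10⇒n11
[15] read 'd'  n11⇒n12  ** P4@[13:15]
[16] read 'a'  n12⇒n10 (fail-walked)
[17] read 'b'  n10⇒n0 (fail-walked)
[18] read 'e'  n0⇒n1
[19] read 'c'  n1⇒n2  ** P0@[18:19]
[20] read 'b'  n2⇒n3  ** P1@[18:20]
[21] read 'e'  n3⇒n1 (fail-walked)
[22] read 'e'  n1⇒n4  ** P2@[21:22]
[23] read 'e'  n4⇒n4 (fail-walked)  ** P2@[22:23]
[24] read 'e'  n4⇒n4 (fail-walked)  ** P2@[23:24]
[25] read 'e'  n4⇒n4 (fail-walked)  ** P2@[24:25]
[26] read 'c'  n4⇒n2 (fail-walked)  ** P0@[25:26]
[27] read 'd'  n2⇒n5 (fail-walked)
[28] read 'e'  n5⇒n1 (fail-walked)
[29] read 'a'  n1⇒n10 (fail-walked)
[30] read 'a'  n10⇒n10 (fail-walked)
[31] read 'd'  n10⇒n5 (fail-walked)
[32] read 'e'  n5⇒n1 (fail-walked)
[33] read 'c'  n1⇒n2  ** P0@[32:33]
[34] read 'd'  n2⇒n5 (fail-walked)
[35] read 'e'  n5⇒n1 (fail-walked)
[36] read 'e'  n1⇒n4  ** P2@[35:36]
[37] read 'e'  n4⇒n4 (fail-walked)  ** P2@[36:37]
[38] read 'a'  n4⇒n10 (fail-walked)
[39] read 'e'  n10⇒n11
[40] read 'd'  n11⇒n12  ** P4@[38:40]
[41] read 'b'  n12⇒n6 (fail-walked)
[42] read 'a'  n6⇒n10 (fail-walked)
[43] read 'e'  n10⇒n11
[44] read 'd'  n11⇒n12  ** P4@[42:44]
[45] read 'b'  n12⇒n6 (fail-walked)
[46] read 'e'  n6⇒n7
[47] read 'e'  n7⇒n8  ** P2@[46:47]
[48] read 'e'  n8⇒n9  ** P2@[47:48],P3@[44:48]
[49] read 'd'  n9⇒n5 (fail-walked)
[50] read 'd'  n5⇒n5 (fail-walked)
[51] read 'c'  n5⇒n0 (fail-walked)
[52] read 'b'  n0⇒n0
[53] read 'e'  n0⇒n1
[54] read 'b'  n1⇒n0 (fail-walked)
[55] read 'a'  n0⇒n10

Matches: [[1,2],[4,0],[6,0],[7,1],[11,2],[12,2],[12,3],[15,4],[19,0],[20,1],[22,2],[23,2],[24,2],[25,2],[26,0],[33,0],[36,2],[37,2],[40,4],[44,4],[47,2],[48,2],[48,3]]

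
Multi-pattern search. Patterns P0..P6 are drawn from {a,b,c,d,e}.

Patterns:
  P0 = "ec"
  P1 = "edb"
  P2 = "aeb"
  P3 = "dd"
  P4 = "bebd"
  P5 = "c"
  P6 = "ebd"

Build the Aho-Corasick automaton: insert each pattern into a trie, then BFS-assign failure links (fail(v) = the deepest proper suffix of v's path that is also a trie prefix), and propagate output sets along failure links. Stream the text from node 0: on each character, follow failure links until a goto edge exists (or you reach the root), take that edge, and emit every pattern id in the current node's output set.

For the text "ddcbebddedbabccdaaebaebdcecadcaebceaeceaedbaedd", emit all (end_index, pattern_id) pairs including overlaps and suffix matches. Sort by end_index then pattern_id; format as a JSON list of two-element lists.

Build:
Trie (insert patterns):
  0='ε' goto a→5 b→10 c→14 d→8 e→1
  1='e' goto b→15 c→2 d→3
  2='ec' goto ·  ←P0
  3='ed' goto b→4
  4='edb' goto ·  ←P1
  5='a' goto e→6
  6='ae' goto b→7
  7='aeb' goto ·  ←P2
  8='d' goto d→9
  9='dd' goto ·  ←P3
  10='b' goto e→11
  11='be' goto b→12
  12='beb' goto d→13
  13='bebd' goto ·  ←P4
  14='c' goto ·  ←P5
  15='eb' goto d→16
  16='ebd' goto ·  ←P6

BFS fail/out derivation:
  fail(1) 'e': from fail(0)=0 chase 'e': 0 ⇒ 0;  out=∅∪out(0)=∅
  fail(5) 'a': from fail(0)=0 chase 'a': 0 ⇒ 0;  out=∅∪out(0)=∅
  fail(8) 'd': from fail(0)=0 chase 'd': 0 ⇒ 0;  out=∅∪out(0)=∅
  fail(10) 'b': from fail(0)=0 chase 'b': 0 ⇒ 0;  out=∅∪out(0)=∅
  fail(14) 'c': from fail(0)=0 chase 'c': 0 ⇒ 0;  out={5}∪out(0)={5}
  fail(2) 'ec': from fail(1)=0 chase 'c': 0 ⇒ 14;  out={0}∪out(14)={0,5}
  fail(3) 'ed': from fail(1)=0 chase 'd': 0 ⇒ 8;  out=∅∪out(8)=∅
  fail(6) 'ae': from fail(5)=0 chase 'e': 0 ⇒ 1;  out=∅∪out(1)=∅
  fail(9) 'dd': from fail(8)=0 chase 'd': 0 ⇒ 8;  out={3}∪out(8)={3}
  fail(11) 'be': from fail(10)=0 chase 'e': 0 ⇒ 1;  out=∅∪out(1)=∅
  fail(15) 'eb': from fail(1)=0 chase 'b': 0 ⇒ 10;  out=∅∪out(10)=∅
  fail(4) 'edb': from fail(3)=8 chase 'b': 8→0 ⇒ 10;  out={1}∪out(10)={1}
  fail(7) 'aeb': from fail(6)=1 chase 'b': 1 ⇒ 15;  out={2}∪out(15)={2}
  fail(12) 'beb': from fail(11)=1 chase 'b': 1 ⇒ 15;  out=∅∪out(15)=∅
  fail(16) 'ebd': from fail(15)=10 chase 'd': 10→0 ⇒ 8;  out={6}∪out(8)={6}
  fail(13) 'bebd': from fail(12)=15 chase 'd': 15 ⇒ 16;  out={4}∪out(16)={4,6}

Scan:
[0] read 'd'  n0⇒n8
[1] read 'd'  n8⇒n9  → match P3@[0:1]
[2] read 'c'  n9⇒n14 (via fail)  → match P5@[2:2]
[3] read 'b'  n14⇒n10 (via fail)
[4] read 'e'  n10⇒n11
[5] read 'b'  n11⇒n12
[6] read 'd'  n12⇒n13  → match P4@[3:6],P6@[4:6]
[7] read 'd'  n13⇒n9 (via fail)  → match P3@[6:7]
[8] read 'e'  n9⇒n1 (via fail)
[9] read 'd'  n1⇒n3
[10] read 'b'  n3⇒n4  → match P1@[8:10]
[11] read 'a'  n4⇒n5 (via fail)
[12] read 'b'  n5⇒n10 (via fail)
[13] read 'c'  n10⇒n14 (via fail)  → match P5@[13:13]
[14] read 'c'  n14⇒n14 (via fail)  → match P5@[14:14]
[15] read 'd'  n14⇒n8 (via fail)
[16] read 'a'  n8⇒n5 (via fail)
[17] read 'a'  n5⇒n5 (via fail)
[18] read 'e'  n5⇒n6
[19] read 'b'  n6⇒n7  → match P2@[17:19]
[20] read 'a'  n7⇒n5 (via fail)
[21] read 'e'  n5⇒n6
[22] read 'b'  n6⇒n7  → match P2@[20:22]
[23] read 'd'  n7⇒n16 (via fail)  → match P6@[21:23]
[24] read 'c'  n16⇒n14 (via fail)  → match P5@[24:24]
[25] read 'e'  n14⇒n1 (via fail)
[26] read 'c'  n1⇒n2  → match P0@[25:26],P5@[26:26]
[27] read 'a'  n2⇒n5 (via fail)
[28] read 'd'  n5⇒n8 (via fail)
[29] read 'c'  n8⇒n14 (via fail)  → match P5@[29:29]
[30] read 'a'  n14⇒n5 (via fail)
[31] read 'e'  n5⇒n6
[32] read 'b'  n6⇒n7  → match P2@[30:32]
[33] read 'c'  n7⇒n14 (via fail)  → match P5@[33:33]
[34] read 'e'  n14⇒n1 (via fail)
[35] read 'a'  n1⇒n5 (via fail)
[36] read 'e'  n5⇒n6
[37] read 'c'  n6⇒n2 (via fail)  → match P0@[36:37],P5@[37:37]
[38] read 'e'  n2⇒n1 (via fail)
[39] read 'a'  n1⇒n5 (via fail)
[40] read 'e'  n5⇒n6
[41] read 'd'  n6⇒n3 (via fail)
[42] read 'b'  n3⇒n4  → match P1@[40:42]
[43] read 'a'  n4⇒n5 (via fail)
[44] read 'e'  n5⇒n6
[45] read 'd'  n6⇒n3 (via fail)
[46] read 'd'  n3⇒n9 (via fail)  → match P3@[45:46]

Matches: [[1,3],[2,5],[6,4],[6,6],[7,3],[10,1],[13,5],[14,5],[19,2],[22,2],[23,6],[24,5],[26,0],[26,5],[29,5],[32,2],[33,5],[37,0],[37,5],[42,1],[46,3]]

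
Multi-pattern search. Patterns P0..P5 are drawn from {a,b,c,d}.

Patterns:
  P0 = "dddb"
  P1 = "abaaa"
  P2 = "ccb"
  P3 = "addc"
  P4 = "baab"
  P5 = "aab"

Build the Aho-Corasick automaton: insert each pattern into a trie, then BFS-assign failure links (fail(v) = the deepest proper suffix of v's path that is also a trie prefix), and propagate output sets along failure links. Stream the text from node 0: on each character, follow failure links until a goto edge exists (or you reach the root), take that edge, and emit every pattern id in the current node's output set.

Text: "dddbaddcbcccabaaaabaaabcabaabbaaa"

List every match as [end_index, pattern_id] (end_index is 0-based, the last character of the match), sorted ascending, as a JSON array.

Construct AC machine:
Trie nodes:
  0='ε' goto a→5 b→16 c→10 d→1
  1='d' goto d→2
  2='dd' goto d→3
  3='ddd' goto b→4
  4='dddb' goto ·  ←P0
  5='a' goto a→20 b→6 d→13
  6='ab' goto a→7
  7='aba' goto a→8
  8='abaa' goto a→9
  9='abaaa' goto ·  ←P1
  10='c' goto c→11
  11='cc' goto b→12
  12='ccb' goto ·  ←P2
  13='ad' goto d→14
  14='add' goto c→15
  15='addc' goto ·  ←P3
  16='b' goto a→17
  17='ba' goto a→18
  18='baa' goto b→19
  19='baab' goto ·  ←P4
  20='aa' goto b→21
  21='aab' goto ·  ←P5

Failure links (BFS by depth):
  n1('d'): parent n0 fail=0; on 'd' 0 → fail=0;  out ∅∪∅=∅
  n5('a'): parent n0 fail=0; on 'a' 0 → fail=0;  out ∅∪∅=∅
  n10('c'): parent n0 fail=0; on 'c' 0 → fail=0;  out ∅∪∅=∅
  n16('b'): parent n0 fail=0; on 'b' 0 → fail=0;  out ∅∪∅=∅
  n2('dd'): parent n1 fail=0; on 'd' 0 → fail=1;  out ∅∪∅=∅
  n6('ab'): parent n5 fail=0; on 'b' 0 → fail=16;  out ∅∪∅=∅
  n11('cc'): parent n10 fail=0; on 'c' 0 → fail=10;  out ∅∪∅=∅
  n13('ad'): parent n5 fail=0; on 'd' 0 → fail=1;  out ∅∪∅=∅
  n17('ba'): parent n16 fail=0; on 'a' 0 → fail=5;  out ∅∪∅=∅
  n20('aa'): parent n5 fail=0; on 'a' 0 → fail=5;  out ∅∪∅=∅
  n3('ddd'): parent n2 fail=1; on 'd' 1 → fail=2;  out ∅∪∅=∅
  n7('aba'): parent n6 fail=16; on 'a' 16 → fail=17;  out ∅∪∅=∅
  n12('ccb'): parent n11 fail=10; on 'b' 10→0 → fail=16;  out {2}∪∅={2}
  n14('add'): parent n13 fail=1; on 'd' 1 → fail=2;  out ∅∪∅=∅
  n18('baa'): parent n17 fail=5; on 'a' 5 → fail=20;  out ∅∪∅=∅
  n21('aab'): parent n20 fail=5; on 'b' 5 → fail=6;  out {5}∪∅={5}
  n4('dddb'): parent n3 fail=2; on 'b' 2→1→0 → fail=16;  out {0}∪∅={0}
  n8('abaa'): parent n7 fail=17; on 'a' 17 → fail=18;  out ∅∪∅=∅
  n15('addc'): parent n14 fail=2; on 'c' 2→1→0 → fail=10;  out {3}∪∅={3}
  n19('baab'): parent n18 fail=20; on 'b' 20 → fail=21;  out {4}∪{5}={4,5}
  n9('abaaa'): parent n8 fail=18; on 'a' 18→20→5 → fail=20;  out {1}∪∅={1}

Text stream:
i=0 'd': node 0→1
i=1 'd': node 1→2
i=2 'd': node 2→3
i=3 'b': node 3→4  ** P0@[0:3]
i=4 'a': node 4→17 ·f
i=5 'd': node 17→13 ·f
i=6 'd': node 13→14
i=7 'c': node 14→15  ** P3@[4:7]
i=8 'b': node 15→16 ·f
i=9 'c': node 16→10 ·f
i=10 'c': node 10→11
i=11 'c': node 11→11 ·f
i=12 'a': node 11→5 ·f
i=13 'b': node 5→6
i=14 'a': node 6→7
i=15 'a': node 7→8
i=16 'a': node 8→9  ** P1@[12:16]
i=17 'a': node 9→20 ·f
i=18 'b': node 20→21  ** P5@[16:18]
i=19 'a': node 21→7 ·f
i=20 'a': node 7→8
i=21 'a': node 8→9  ** P1@[17:21]
i=22 'b': node 9→21 ·f  ** P5@[20:22]
i=23 'c': node 21→10 ·f
i=24 'a': node 10→5 ·f
i=25 'b': node 5→6
i=26 'a': node 6→7
i=27 'a': node 7→8
i=28 'b': node 8→19 ·f  ** P4@[25:28],P5@[26:28]
i=29 'b': node 19→16 ·f
i=30 'a': node 16→17
i=31 'a': node 17→18
i=32 'a': node 18→20 ·f

Result: [[3,0],[7,3],[16,1],[18,5],[21,1],[22,5],[28,4],[28,5]]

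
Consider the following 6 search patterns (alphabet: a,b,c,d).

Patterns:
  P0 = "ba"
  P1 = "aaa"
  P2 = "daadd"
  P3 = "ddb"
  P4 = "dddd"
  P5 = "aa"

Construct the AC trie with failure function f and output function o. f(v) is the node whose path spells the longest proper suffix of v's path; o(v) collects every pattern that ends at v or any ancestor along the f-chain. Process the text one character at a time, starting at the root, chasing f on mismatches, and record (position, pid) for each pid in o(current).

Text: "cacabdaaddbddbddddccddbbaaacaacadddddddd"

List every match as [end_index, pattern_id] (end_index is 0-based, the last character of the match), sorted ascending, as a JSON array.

Build:
Trie (insert patterns):
  n0 'ε': a→3 b→1 d→6
  n1 'b': a→2
  n2 'ba': ·  ←P0
  n3 'a': a→4
  n4 'aa': a→5  ←P5
  n5 'aaa': ·  ←P1
  n6 'd': a→7 d→11
  n7 'da': a→8
  n8 'daa': d→9
  n9 'daad': d→10
  n10 'daadd': ·  ←P2
  n11 'dd': b→12 d→13
  n12 'ddb': ·  ←P3
  n13 'ddd': d→14
  n14 'dddd': ·  ←P4

BFS fail/out derivation:
  fail(1) 'b': from fail(0)=0 chase 'b': 0 ⇒ 0;  out=∅∪out(0)=∅
  fail(3) 'a': from fail(0)=0 chase 'a': 0 ⇒ 0;  out=∅∪out(0)=∅
  fail(6) 'd': from fail(0)=0 chase 'd': 0 ⇒ 0;  out=∅∪out(0)=∅
  fail(2) 'ba': from fail(1)=0 chase 'a': 0 ⇒ 3;  out={0}∪out(3)={0}
  fail(4) 'aa': from fail(3)=0 chase 'a': 0 ⇒ 3;  out={5}∪out(3)={5}
  fail(7) 'da': from fail(6)=0 chase 'a': 0 ⇒ 3;  out=∅∪out(3)=∅
  fail(11) 'dd': from fail(6)=0 chase 'd': 0 ⇒ 6;  out=∅∪out(6)=∅
  fail(5) 'aaa': from fail(4)=3 chase 'a': 3 ⇒ 4;  out={1}∪out(4)={1,5}
  fail(8) 'daa': from fail(7)=3 chase 'a': 3 ⇒ 4;  out=∅∪out(4)={5}
  fail(12) 'ddb': from fail(11)=6 chase 'b': 6→0 ⇒ 1;  out={3}∪out(1)={3}
  fail(13) 'ddd': from fail(11)=6 chase 'd': 6 ⇒ 11;  out=∅∪out(11)=∅
  fail(9) 'daad': from fail(8)=4 chase 'd': 4→3→0 ⇒ 6;  out=∅∪out(6)=∅
  fail(14) 'dddd': from fail(13)=11 chase 'd': 11 ⇒ 13;  out={4}∪out(13)={4}
  fail(10) 'daadd': from fail(9)=6 chase 'd': 6 ⇒ 11;  out={2}∪out(11)={2}

Run:
i=0 'c': node 0→0
i=1 'a': node 0→3
i=2 'c': node 3→0 (via fail)
i=3 'a': node 0→3
i=4 'b': node 3→1 (via fail)
i=5 'd': node 1→6 (via fail)
i=6 'a': node 6→7
i=7 'a': node 7→8  → match P5@[6:7]
i=8 'd': node 8→9
i=9 'd': node 9→10  → match P2@[5:9]
i=10 'b': node 10→12 (via fail)  → match P3@[8:10]
i=11 'd': node 12→6 (via fail)
i=12 'd': node 6→11
i=13 'b': node 11→12  → match P3@[11:13]
i=14 'd': node 12→6 (via fail)
i=15 'd': node 6→11
i=16 'd': node 11→13
i=17 'd': node 13→14  → match P4@[14:17]
i=18 'c': node 14→0 (via fail)
i=19 'c': node 0→0
i=20 'd': node 0→6
i=21 'd': node 6→11
i=22 'b': node 11→12  → match P3@[20:22]
i=23 'b': node 12→1 (via fail)
i=24 'a': node 1→2  → match P0@[23:24]
i=25 'a': node 2→4 (via fail)  → match P5@[24:25]
i=26 'a': node 4→5  → match P1@[24:26],P5@[25:26]
i=27 'c': node 5→0 (via fail)
i=28 'a': node 0→3
i=29 'a': node 3→4  → match P5@[28:29]
i=30 'c': node 4→0 (via fail)
i=31 'a': node 0→3
i=32 'd': node 3→6 (via fail)
i=33 'd': node 6→11
i=34 'd': node 11→13
i=35 'd': node 13→14  → match P4@[32:35]
i=36 'd': node 14→14 (via fail)  → match P4@[33:36]
i=37 'd': node 14→14 (via fail)  → match P4@[34:37]
i=38 'd': node 14→14 (via fail)  → match P4@[35:38]
i=39 'd': node 14→14 (via fail)  → match P4@[36:39]

Result: [[7,5],[9,2],[10,3],[13,3],[17,4],[22,3],[24,0],[25,5],[26,1],[26,5],[29,5],[35,4],[36,4],[37,4],[38,4],[39,4]]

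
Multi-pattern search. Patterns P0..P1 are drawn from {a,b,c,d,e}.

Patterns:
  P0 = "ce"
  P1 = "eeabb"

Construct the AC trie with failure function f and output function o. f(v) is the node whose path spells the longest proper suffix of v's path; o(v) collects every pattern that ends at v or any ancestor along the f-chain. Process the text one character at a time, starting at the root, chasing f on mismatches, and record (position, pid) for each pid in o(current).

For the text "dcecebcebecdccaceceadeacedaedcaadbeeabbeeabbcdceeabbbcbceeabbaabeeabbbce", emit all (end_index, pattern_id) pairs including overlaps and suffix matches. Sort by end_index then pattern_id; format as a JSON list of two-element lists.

Build automaton:
Trie (insert patterns):
  0='ε' goto c→1 e→3
  1='c' goto e→2
  2='ce' goto ·  ←P0
  3='e' goto e→4
  4='ee' goto a→5
  5='eea' goto b→6
  6='eeab' goto b→7
  7='eeabb' goto ·  ←P1

Failure links (BFS by depth):
  n1('c'): parent n0 fail=0; on 'c' 0 → fail=0;  out ∅∪∅=∅
  n3('e'): parent n0 fail=0; on 'e' 0 → fail=0;  out ∅∪∅=∅
  n2('ce'): parent n1 fail=0; on 'e' 0 → fail=3;  out {0}∪∅={0}
  n4('ee'): parent n3 fail=0; on 'e' 0 → fail=3;  out ∅∪∅=∅
  n5('eea'): parent n4 fail=3; on 'a' 3→0 → fail=0;  out ∅∪∅=∅
  n6('eeab'): parent n5 fail=0; on 'b' 0 → fail=0;  out ∅∪∅=∅
  n7('eeabb'): parent n6 fail=0; on 'b' 0 → fail=0;  out {1}∪∅={1}

Text stream:
pos 0 'd': at 0
pos 1 'c': at 1
pos 2 'e': at 2  → match P0@[1:2]
pos 3 'c': at 1 (fail-walked)
pos 4 'e': at 2  → match P0@[3:4]
pos 5 'b': at 0 (fail-walked)
pos 6 'c': at 1
pos 7 'e': at 2  → match P0@[6:7]
pos 8 'b': at 0 (fail-walked)
pos 9 'e': at 3
pos 10 'c': at 1 (fail-walked)
pos 11 'd': at 0 (fail-walked)
pos 12 'c': at 1
pos 13 'c': at 1 (fail-walked)
pos 14 'a': at 0 (fail-walked)
pos 15 'c': at 1
pos 16 'e': at 2  → match P0@[15:16]
pos 17 'c': at 1 (fail-walked)
pos 18 'e': at 2  → match P0@[17:18]
pos 19 'a': at 0 (fail-walked)
pos 20 'd': at 0
pos 21 'e': at 3
pos 22 'a': at 0 (fail-walked)
pos 23 'c': at 1
pos 24 'e': at 2  → match P0@[23:24]
pos 25 'd': at 0 (fail-walked)
pos 26 'a': at 0
pos 27 'e': at 3
pos 28 'd': at 0 (fail-walked)
pos 29 'c': at 1
pos 30 'a': at 0 (fail-walked)
pos 31 'a': at 0
pos 32 'd': at 0
pos 33 'b': at 0
pos 34 'e': at 3
pos 35 'e': at 4
pos 36 'a': at 5
pos 37 'b': at 6
pos 38 'b': at 7  → match P1@[34:38]
pos 39 'e': at 3 (fail-walked)
pos 40 'e': at 4
pos 41 'a': at 5
pos 42 'b': at 6
pos 43 'b': at 7  → match P1@[39:43]
pos 44 'c': at 1 (fail-walked)
pos 45 'd': at 0 (fail-walked)
pos 46 'c': at 1
pos 47 'e': at 2  → match P0@[46:47]
pos 48 'e': at 4 (fail-walked)
pos 49 'a': at 5
pos 50 'b': at 6
pos 51 'b': at 7  → match P1@[47:51]
pos 52 'b': at 0 (fail-walked)
pos 53 'c': at 1
pos 54 'b': at 0 (fail-walked)
pos 55 'c': at 1
pos 56 'e': at 2  → match P0@[55:56]
pos 57 'e': at 4 (fail-walked)
pos 58 'a': at 5
pos 59 'b': at 6
pos 60 'b': at 7  → match P1@[56:60]
pos 61 'a': at 0 (fail-walked)
pos 62 'a': at 0
pos 63 'b': at 0
pos 64 'e': at 3
pos 65 'e': at 4
pos 66 'a': at 5
pos 67 'b': at 6
pos 68 'b': at 7  → match P1@[64:68]
pos 69 'b': at 0 (fail-walked)
pos 70 'c': at 1
pos 71 'e': at 2  → match P0@[70:71]

Matches: [[2,0],[4,0],[7,0],[16,0],[18,0],[24,0],[38,1],[43,1],[47,0],[51,1],[56,0],[60,1],[68,1],[71,0]]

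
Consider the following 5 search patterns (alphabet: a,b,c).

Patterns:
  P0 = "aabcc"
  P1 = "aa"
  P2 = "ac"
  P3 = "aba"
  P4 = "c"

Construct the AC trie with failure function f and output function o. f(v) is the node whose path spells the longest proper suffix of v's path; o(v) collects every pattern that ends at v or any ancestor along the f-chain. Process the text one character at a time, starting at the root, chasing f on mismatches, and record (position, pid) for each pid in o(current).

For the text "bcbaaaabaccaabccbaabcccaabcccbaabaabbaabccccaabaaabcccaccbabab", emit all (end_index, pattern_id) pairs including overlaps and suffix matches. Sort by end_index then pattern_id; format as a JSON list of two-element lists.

Construct AC machine:
Trie nodes:
  0='ε' goto a→1 c→9
  1='a' goto a→2 b→7 c→6
  2='aa' goto b→3  ←P1
  3='aab' goto c→4
  4='aabc' goto c→5
  5='aabcc' goto ·  ←P0
  6='ac' goto ·  ←P2
  7='ab' goto a→8
  8='aba' goto ·  ←P3
  9='c' goto ·  ←P4

Failure links (BFS by depth):
  fail(1) 'a': from fail(0)=0 chase 'a': 0 ⇒ 0;  out=∅∪out(0)=∅
  fail(9) 'c': from fail(0)=0 chase 'c': 0 ⇒ 0;  out={4}∪out(0)={4}
  fail(2) 'aa': from fail(1)=0 chase 'a': 0 ⇒ 1;  out={1}∪out(1)={1}
  fail(6) 'ac': from fail(1)=0 chase 'c': 0 ⇒ 9;  out={2}∪out(9)={2,4}
  fail(7) 'ab': from fail(1)=0 chase 'b': 0 ⇒ 0;  out=∅∪out(0)=∅
  fail(3) 'aab': from fail(2)=1 chase 'b': 1 ⇒ 7;  out=∅∪out(7)=∅
  fail(8) 'aba': from fail(7)=0 chase 'a': 0 ⇒ 1;  out={3}∪out(1)={3}
  fail(4) 'aabc': from fail(3)=7 chase 'c': 7→0 ⇒ 9;  out=∅∪out(9)={4}
  fail(5) 'aabcc': from fail(4)=9 chase 'c': 9→0 ⇒ 9;  out={0}∪out(9)={0,4}

Text stream:
i=0 'b': node 0→0
i=1 'c': node 0→9  emit P4@[1:1]
i=2 'b': node 9→0 ·f
i=3 'a': node 0→1
i=4 'a': node 1→2  emit P1@[3:4]
i=5 'a': node 2→2 ·f  emit P1@[4:5]
i=6 'a': node 2→2 ·f  emit P1@[5:6]
i=7 'b': node 2→3
i=8 'a': node 3→8 ·f  emit P3@[6:8]
i=9 'c': node 8→6 ·f  emit P2@[8:9],P4@[9:9]
i=10 'c': node 6→9 ·f  emit P4@[10:10]
i=11 'a': node 9→1 ·f
i=12 'a': node 1→2  emit P1@[11:12]
i=13 'b': node 2→3
i=14 'c': node 3→4  emit P4@[14:14]
i=15 'c': node 4→5  emit P0@[11:15],P4@[15:15]
i=16 'b': node 5→0 ·f
i=17 'a': node 0→1
i=18 'a': node 1→2  emit P1@[17:18]
i=19 'b': node 2→3
i=20 'c': node 3→4  emit P4@[20:20]
i=21 'c': node 4→5  emit P0@[17:21],P4@[21:21]
i=22 'c': node 5→9 ·f  emit P4@[22:22]
i=23 'a': node 9→1 ·f
i=24 'a': node 1→2  emit P1@[23:24]
i=25 'b': node 2→3
i=26 'c': node 3→4  emit P4@[26:26]
i=27 'c': node 4→5  emit P0@[23:27],P4@[27:27]
i=28 'c': node 5→9 ·f  emit P4@[28:28]
i=29 'b': node 9→0 ·f
i=30 'a': node 0→1
i=31 'a': node 1→2  emit P1@[30:31]
i=32 'b': node 2→3
i=33 'a': node 3→8 ·f  emit P3@[31:33]
i=34 'a': node 8→2 ·f  emit P1@[33:34]
i=35 'b': node 2→3
i=36 'b': node 3→0 ·f
i=37 'a': node 0→1
i=38 'a': node 1→2  emit P1@[37:38]
i=39 'b': node 2→3
i=40 'c': node 3→4  emit P4@[40:40]
i=41 'c': node 4→5  emit P0@[37:41],P4@[41:41]
i=42 'c': node 5→9 ·f  emit P4@[42:42]
i=43 'c': node 9→9 ·f  emit P4@[43:43]
i=44 'a': node 9→1 ·f
i=45 'a': node 1→2  emit P1@[44:45]
i=46 'b': node 2→3
i=47 'a': node 3→8 ·f  emit P3@[45:47]
i=48 'a': node 8→2 ·f  emit P1@[47:48]
i=49 'a': node 2→2 ·f  emit P1@[48:49]
i=50 'b': node 2→3
i=51 'c': node 3→4  emit P4@[51:51]
i=52 'c': node 4→5  emit P0@[48:52],P4@[52:52]
i=53 'c': node 5→9 ·f  emit P4@[53:53]
i=54 'a': node 9→1 ·f
i=55 'c': node 1→6  emit P2@[54:55],P4@[55:55]
i=56 'c': node 6→9 ·f  emit P4@[56:56]
i=57 'b': node 9→0 ·f
i=58 'a': node 0→1
i=59 'b': node 1→7
i=60 'a': node 7→8  emit P3@[58:60]
i=61 'b': node 8→7 ·f

Result: [[1,4],[4,1],[5,1],[6,1],[8,3],[9,2],[9,4],[10,4],[12,1],[14,4],[15,0],[15,4],[18,1],[20,4],[21,0],[21,4],[22,4],[24,1],[26,4],[27,0],[27,4],[28,4],[31,1],[33,3],[34,1],[38,1],[40,4],[41,0],[41,4],[42,4],[43,4],[45,1],[47,3],[48,1],[49,1],[51,4],[52,0],[52,4],[53,4],[55,2],[55,4],[56,4],[60,3]]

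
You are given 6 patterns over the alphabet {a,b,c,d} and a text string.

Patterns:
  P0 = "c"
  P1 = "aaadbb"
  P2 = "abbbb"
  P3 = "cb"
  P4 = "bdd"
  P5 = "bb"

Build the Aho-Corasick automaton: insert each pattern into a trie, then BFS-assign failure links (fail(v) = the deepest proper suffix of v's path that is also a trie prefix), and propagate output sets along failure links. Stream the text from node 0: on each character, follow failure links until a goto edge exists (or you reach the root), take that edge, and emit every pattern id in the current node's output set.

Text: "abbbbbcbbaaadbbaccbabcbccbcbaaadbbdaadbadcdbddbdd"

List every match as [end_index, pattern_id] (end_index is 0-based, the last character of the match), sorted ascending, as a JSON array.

Build automaton:
Trie nodes:
  0='ε' goto a→2 b→13 c→1
  1='c' goto b→12  [P0 ends]
  2='a' goto a→3 b→8
  3='aa' goto a→4
  4='aaa' goto d→5
  5='aaad' goto b→6
  6='aaadb' goto b→7
  7='aaadbb' goto ·  [P1 ends]
  8='ab' goto b→9
  9='abb' goto b→10
  10='abbb' goto b→11
  11='abbbb' goto ·  [P2 ends]
  12='cb' goto ·  [P3 ends]
  13='b' goto b→16 d→14
  14='bd' goto d→15
  15='bdd' goto ·  [P4 ends]
  16='bb' goto ·  [P5 ends]

BFS fail/out derivation:
  n1('c'): parent n0 fail=0; on 'c' 0 → fail=0;  out {0}∪∅={0}
  n2('a'): parent n0 fail=0; on 'a' 0 → fail=0;  out ∅∪∅=∅
  n13('b'): parent n0 fail=0; on 'b' 0 → fail=0;  out ∅∪∅=∅
  n3('aa'): parent n2 fail=0; on 'a' 0 → fail=2;  out ∅∪∅=∅
  n8('ab'): parent n2 fail=0; on 'b' 0 → fail=13;  out ∅∪∅=∅
  n12('cb'): parent n1 fail=0; on 'b' 0 → fail=13;  out {3}∪∅={3}
  n14('bd'): parent n13 fail=0; on 'd' 0 → fail=0;  out ∅∪∅=∅
  n16('bb'): parent n13 fail=0; on 'b' 0 → fail=13;  out {5}∪∅={5}
  n4('aaa'): parent n3 fail=2; on 'a' 2 → fail=3;  out ∅∪∅=∅
  n9('abb'): parent n8 fail=13; on 'b' 13 → fail=16;  out ∅∪{5}={5}
  n15('bdd'): parent n14 fail=0; on 'd' 0 → fail=0;  out {4}∪∅={4}
  n5('aaad'): parent n4 fail=3; on 'd' 3→2→0 → fail=0;  out ∅∪∅=∅
  n10('abbb'): parent n9 fail=16; on 'b' 16→13 → fail=16;  out ∅∪{5}={5}
  n6('aaadb'): parent n5 fail=0; on 'b' 0 → fail=13;  out ∅∪∅=∅
  n11('abbbb'): parent n10 fail=16; on 'b' 16→13 → fail=16;  out {2}∪{5}={2,5}
  n7('aaadbb'): parent n6 fail=13; on 'b' 13 → fail=16;  out {1}∪{5}={1,5}

Scan:
[0] read 'a'  n0⇒n2
[1] read 'b'  n2⇒n8
[2] read 'b'  n8⇒n9  → match P5@[1:2]
[3] read 'b'  n9⇒n10  → match P5@[2:3]
[4] read 'b'  n10⇒n11  → match P2@[0:4],P5@[3:4]
[5] read 'b'  n11⇒n16 ·f  → match P5@[4:5]
[6] read 'c'  n16⇒n1 ·f  → match P0@[6:6]
[7] read 'b'  n1⇒n12  → match P3@[6:7]
[8] read 'b'  n12⇒n16 ·f  → match P5@[7:8]
[9] read 'a'  n16⇒n2 ·f
[10] read 'a'  n2⇒n3
[11] read 'a'  n3⇒n4
[12] read 'd'  n4⇒n5
[13] read 'b'  n5⇒n6
[14] read 'b'  n6⇒n7  → match P1@[9:14],P5@[13:14]
[15] read 'a'  n7⇒n2 ·f
[16] read 'c'  n2⇒n1 ·f  → match P0@[16:16]
[17] read 'c'  n1⇒n1 ·f  → match P0@[17:17]
[18] read 'b'  n1⇒n12  → match P3@[17:18]
[19] read 'a'  n12⇒n2 ·f
[20] read 'b'  n2⇒n8
[21] read 'c'  n8⇒n1 ·f  → match P0@[21:21]
[22] read 'b'  n1⇒n12  → match P3@[21:22]
[23] read 'c'  n12⇒n1 ·f  → match P0@[23:23]
[24] read 'c'  n1⇒n1 ·f  → match P0@[24:24]
[25] read 'b'  n1⇒n12  → match P3@[24:25]
[26] read 'c'  n12⇒n1 ·f  → match P0@[26:26]
[27] read 'b'  n1⇒n12  → match P3@[26:27]
[28] read 'a'  n12⇒n2 ·f
[29] read 'a'  n2⇒n3
[30] read 'a'  n3⇒n4
[31] read 'd'  n4⇒n5
[32] read 'b'  n5⇒n6
[33] read 'b'  n6⇒n7  → match P1@[28:33],P5@[32:33]
[34] read 'd'  n7⇒n14 ·f
[35] read 'a'  n14⇒n2 ·f
[36] read 'a'  n2⇒n3
[37] read 'd'  n3⇒n0 ·f
[38] read 'b'  n0⇒n13
[39] read 'a'  n13⇒n2 ·f
[40] read 'd'  n2⇒n0 ·f
[41] read 'c'  n0⇒n1  → match P0@[41:41]
[42] read 'd'  n1⇒n0 ·f
[43] read 'b'  n0⇒n13
[44] read 'd'  n13⇒n14
[45] read 'd'  n14⇒n15  → match P4@[43:45]
[46] read 'b'  n15⇒n13 ·f
[47] read 'd'  n13⇒n14
[48] read 'd'  n14⇒n15  → match P4@[46:48]

Result: [[2,5],[3,5],[4,2],[4,5],[5,5],[6,0],[7,3],[8,5],[14,1],[14,5],[16,0],[17,0],[18,3],[21,0],[22,3],[23,0],[24,0],[25,3],[26,0],[27,3],[33,1],[33,5],[41,0],[45,4],[48,4]]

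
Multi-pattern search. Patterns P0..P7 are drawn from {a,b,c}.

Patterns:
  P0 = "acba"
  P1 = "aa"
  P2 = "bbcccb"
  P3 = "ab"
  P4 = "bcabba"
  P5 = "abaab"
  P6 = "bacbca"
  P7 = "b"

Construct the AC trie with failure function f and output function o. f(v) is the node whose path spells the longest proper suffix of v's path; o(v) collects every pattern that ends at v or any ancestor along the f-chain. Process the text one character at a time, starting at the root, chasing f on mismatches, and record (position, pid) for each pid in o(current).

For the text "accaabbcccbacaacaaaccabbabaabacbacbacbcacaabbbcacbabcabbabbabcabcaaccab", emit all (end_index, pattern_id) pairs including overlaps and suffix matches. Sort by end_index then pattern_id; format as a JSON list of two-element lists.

Build:
Trie (insert patterns):
  n0 'ε': a→1 b→6
  n1 'a': a→5 b→12 c→2
  n2 'ac': b→3
  n3 'acb': a→4
  n4 'acba': ·  ←P0
  n5 'aa': ·  ←P1
  n6 'b': a→21 b→7 c→13  ←P7
  n7 'bb': c→8
  n8 'bbc': c→9
  n9 'bbcc': c→10
  n10 'bbccc': b→11
  n11 'bbcccb': ·  ←P2
  n12 'ab': a→18  ←P3
  n13 'bc': a→14
  n14 'bca': b→15
  n15 'bcab': b→16
  n16 'bcabb': a→17
  n17 'bcabba': ·  ←P4
  n18 'aba': a→19
  n19 'abaa': b→20
  n20 'abaab': ·  ←P5
  n21 'ba': c→22
  n22 'bac': b→23
  n23 'bacb': c→24
  n24 'bacbc': a→25
  n25 'bacbca': ·  ←P6

Failure links (BFS by depth):
  n1('a'): parent n0 fail=0; on 'a' 0 → fail=0;  out ∅∪∅=∅
  n6('b'): parent n0 fail=0; on 'b' 0 → fail=0;  out {7}∪∅={7}
  n2('ac'): parent n1 fail=0; on 'c' 0 → fail=0;  out ∅∪∅=∅
  n5('aa'): parent n1 fail=0; on 'a' 0 → fail=1;  out {1}∪∅={1}
  n7('bb'): parent n6 fail=0; on 'b' 0 → fail=6;  out ∅∪{7}={7}
  n12('ab'): parent n1 fail=0; on 'b' 0 → fail=6;  out {3}∪{7}={3,7}
  n13('bc'): parent n6 fail=0; on 'c' 0 → fail=0;  out ∅∪∅=∅
  n21('ba'): parent n6 fail=0; on 'a' 0 → fail=1;  out ∅∪∅=∅
  n3('acb'): parent n2 fail=0; on 'b' 0 → fail=6;  out ∅∪{7}={7}
  n8('bbc'): parent n7 fail=6; on 'c' 6 → fail=13;  out ∅∪∅=∅
  n14('bca'): parent n13 fail=0; on 'a' 0 → fail=1;  out ∅∪∅=∅
  n18('aba'): parent n12 fail=6; on 'a' 6 → fail=21;  out ∅∪∅=∅
  n22('bac'): parent n21 fail=1; on 'c' 1 → fail=2;  out ∅∪∅=∅
  n4('acba'): parent n3 fail=6; on 'a' 6 → fail=21;  out {0}∪∅={0}
  n9('bbcc'): parent n8 fail=13; on 'c' 13→0 → fail=0;  out ∅∪∅=∅
  n15('bcab'): parent n14 fail=1; on 'b' 1 → fail=12;  out ∅∪{3,7}={3,7}
  n19('abaa'): parent n18 fail=21; on 'a' 21→1 → fail=5;  out ∅∪{1}={1}
  n23('bacb'): parent n22 fail=2; on 'b' 2 → fail=3;  out ∅∪{7}={7}
  n10('bbccc'): parent n9 fail=0; on 'c' 0 → fail=0;  out ∅∪∅=∅
  n16('bcabb'): parent n15 fail=12; on 'b' 12→6 → fail=7;  out ∅∪{7}={7}
  n20('abaab'): parent n19 fail=5; on 'b' 5→1 → fail=12;  out {5}∪{3,7}={3,5,7}
  n24('bacbc'): parent n23 fail=3; on 'c' 3→6 → fail=13;  out ∅∪∅=∅
  n11('bbcccb'): parent n10 fail=0; on 'b' 0 → fail=6;  out {2}∪{7}={2,7}
  n17('bcabba'): parent n16 fail=7; on 'a' 7→6 → fail=21;  out {4}∪∅={4}
  n25('bacbca'): parent n24 fail=13; on 'a' 13 → fail=14;  out {6}∪∅={6}

Run:
pos 0 'a': at 1
pos 1 'c': at 2
pos 2 'c': at 0 (via fail)
pos 3 'a': at 1
pos 4 'a': at 5  ** P1@[3:4]
pos 5 'b': at 12 (via fail)  ** P3@[4:5],P7@[5:5]
pos 6 'b': at 7 (via fail)  ** P7@[6:6]
pos 7 'c': at 8
pos 8 'c': at 9
pos 9 'c': at 10
pos 10 'b': at 11  ** P2@[5:10],P7@[10:10]
pos 11 'a': at 21 (via fail)
pos 12 'c': at 22
pos 13 'a': at 1 (via fail)
pos 14 'a': at 5  ** P1@[13:14]
pos 15 'c': at 2 (via fail)
pos 16 'a': at 1 (via fail)
pos 17 'a': at 5  ** P1@[16:17]
pos 18 'a': at 5 (via fail)  ** P1@[17:18]
pos 19 'c': at 2 (via fail)
pos 20 'c': at 0 (via fail)
pos 21 'a': at 1
pos 22 'b': at 12  ** P3@[21:22],P7@[22:22]
pos 23 'b': at 7 (via fail)  ** P7@[23:23]
pos 24 'a': at 21 (via fail)
pos 25 'b': at 12 (via fail)  ** P3@[24:25],P7@[25:25]
pos 26 'a': at 18
pos 27 'a': at 19  ** P1@[26:27]
pos 28 'b': at 20  ** P3@[27:28],P5@[24:28],P7@[28:28]
pos 29 'a': at 18 (via fail)
pos 30 'c': at 22 (via fail)
pos 31 'b': at 23  ** P7@[31:31]
pos 32 'a': at 4 (via fail)  ** P0@[29:32]
pos 33 'c': at 22 (via fail)
pos 34 'b': at 23  ** P7@[34:34]
pos 35 'a': at 4 (via fail)  ** P0@[32:35]
pos 36 'c': at 22 (via fail)
pos 37 'b': at 23  ** P7@[37:37]
pos 38 'c': at 24
pos 39 'a': at 25  ** P6@[34:39]
pos 40 'c': at 2 (via fail)
pos 41 'a': at 1 (via fail)
pos 42 'a': at 5  ** P1@[41:42]
pos 43 'b': at 12 (via fail)  ** P3@[42:43],P7@[43:43]
pos 44 'b': at 7 (via fail)  ** P7@[44:44]
pos 45 'b': at 7 (via fail)  ** P7@[45:45]
pos 46 'c': at 8
pos 47 'a': at 14 (via fail)
pos 48 'c': at 2 (via fail)
pos 49 'b': at 3  ** P7@[49:49]
pos 50 'a': at 4  ** P0@[47:50]
pos 51 'b': at 12 (via fail)  ** P3@[50:51],P7@[51:51]
pos 52 'c': at 13 (via fail)
pos 53 'a': at 14
pos 54 'b': at 15  ** P3@[53:54],P7@[54:54]
pos 55 'b': at 16  ** P7@[55:55]
pos 56 'a': at 17  ** P4@[51:56]
pos 57 'b': at 12 (via fail)  ** P3@[56:57],P7@[57:57]
pos 58 'b': at 7 (via fail)  ** P7@[58:58]
pos 59 'a': at 21 (via fail)
pos 60 'b': at 12 (via fail)  ** P3@[59:60],P7@[60:60]
pos 61 'c': at 13 (via fail)
pos 62 'a': at 14
pos 63 'b': at 15  ** P3@[62:63],P7@[63:63]
pos 64 'c': at 13 (via fail)
pos 65 'a': at 14
pos 66 'a': at 5 (via fail)  ** P1@[65:66]
pos 67 'c': at 2 (via fail)
pos 68 'c': at 0 (via fail)
pos 69 'a': at 1
pos 70 'b': at 12  ** P3@[69:70],P7@[70:70]

All matches (sorted): [[4,1],[5,3],[5,7],[6,7],[10,2],[10,7],[14,1],[17,1],[18,1],[22,3],[22,7],[23,7],[25,3],[25,7],[27,1],[28,3],[28,5],[28,7],[31,7],[32,0],[34,7],[35,0],[37,7],[39,6],[42,1],[43,3],[43,7],[44,7],[45,7],[49,7],[50,0],[51,3],[51,7],[54,3],[54,7],[55,7],[56,4],[57,3],[57,7],[58,7],[60,3],[60,7],[63,3],[63,7],[66,1],[70,3],[70,7]]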